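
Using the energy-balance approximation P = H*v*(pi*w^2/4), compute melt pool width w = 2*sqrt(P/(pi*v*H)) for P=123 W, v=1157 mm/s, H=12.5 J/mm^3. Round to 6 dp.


w = 2*sqrt(123/(pi*1157*12.5)) = 0.104061 mm


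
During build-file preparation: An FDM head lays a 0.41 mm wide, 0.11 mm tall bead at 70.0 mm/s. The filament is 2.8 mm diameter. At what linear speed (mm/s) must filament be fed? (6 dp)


Q = 0.41 * 0.11 * 70.0 = 3.157 mm^3/s
A_fil = pi*(2.8/2)^2 = 6.1575216 mm^2
v_feed = 3.157 / 6.1575216 = 0.512706 mm/s


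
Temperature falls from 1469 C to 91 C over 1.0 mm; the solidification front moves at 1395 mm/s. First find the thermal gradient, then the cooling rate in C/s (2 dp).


G = (1469-91)/1.0 = 1378.0 C/mm
CR = 1378.0 * 1395 = 1922310.0 C/s


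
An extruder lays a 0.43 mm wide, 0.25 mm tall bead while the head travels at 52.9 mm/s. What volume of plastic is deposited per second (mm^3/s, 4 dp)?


Rate = 0.43 * 0.25 * 52.9 = 5.6868 mm^3/s


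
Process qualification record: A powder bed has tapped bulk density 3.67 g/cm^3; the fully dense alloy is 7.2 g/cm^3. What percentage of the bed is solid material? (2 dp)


Packing = (3.67/7.2)*100 = 50.97 %


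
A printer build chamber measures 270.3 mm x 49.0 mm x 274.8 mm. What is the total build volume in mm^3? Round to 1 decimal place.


V = 270.3 * 49.0 * 274.8 = 3639643.6 mm^3


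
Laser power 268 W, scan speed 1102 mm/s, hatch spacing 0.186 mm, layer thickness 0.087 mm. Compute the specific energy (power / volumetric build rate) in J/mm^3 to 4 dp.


Build rate = 1102 * 0.186 * 0.087 = 17.832564 mm^3/s
SE = 268 / 17.832564 = 15.0287 J/mm^3


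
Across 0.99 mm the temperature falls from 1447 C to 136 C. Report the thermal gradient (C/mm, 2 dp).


G = (1447-136)/0.99 = 1324.24 C/mm


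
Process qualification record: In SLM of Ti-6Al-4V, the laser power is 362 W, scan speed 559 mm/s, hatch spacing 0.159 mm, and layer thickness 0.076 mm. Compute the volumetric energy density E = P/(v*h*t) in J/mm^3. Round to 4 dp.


E = 362 / (559*0.159*0.076) = 53.5903 J/mm^3


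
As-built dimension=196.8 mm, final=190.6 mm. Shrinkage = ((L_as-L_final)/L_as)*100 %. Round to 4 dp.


Shrinkage = ((196.8-190.6)/196.8)*100 = 3.1504 %


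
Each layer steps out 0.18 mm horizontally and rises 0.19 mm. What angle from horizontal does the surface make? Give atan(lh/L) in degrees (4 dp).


angle = atan(0.19/0.18) = 46.5482 degrees


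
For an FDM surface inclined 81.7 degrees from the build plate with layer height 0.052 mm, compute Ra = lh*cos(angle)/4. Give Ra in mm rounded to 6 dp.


Ra = 0.052 * cos(81.7) / 4 = 0.001877 mm


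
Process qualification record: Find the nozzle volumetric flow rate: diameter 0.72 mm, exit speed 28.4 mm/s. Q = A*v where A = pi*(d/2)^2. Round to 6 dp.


A = pi*(0.72/2)^2 = 0.40715041 mm^2
Q = 0.40715041 * 28.4 = 11.563072 mm^3/s


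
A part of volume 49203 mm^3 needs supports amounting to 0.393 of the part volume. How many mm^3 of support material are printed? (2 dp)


V_support = 49203 * 0.393 = 19336.78 mm^3


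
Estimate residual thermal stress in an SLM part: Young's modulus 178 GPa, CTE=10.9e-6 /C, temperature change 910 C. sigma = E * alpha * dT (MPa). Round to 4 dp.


sigma = 178*1000 * 10.9e-6 * 910 = 1765.582 MPa


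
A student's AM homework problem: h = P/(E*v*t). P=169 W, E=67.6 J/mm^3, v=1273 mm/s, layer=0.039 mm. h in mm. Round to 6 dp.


h = 169 / (67.6*1273*0.039) = 0.050356 mm


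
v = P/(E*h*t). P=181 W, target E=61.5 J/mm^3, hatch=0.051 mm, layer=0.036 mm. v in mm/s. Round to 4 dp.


v = 181 / (61.5*0.051*0.036) = 1602.9899 mm/s


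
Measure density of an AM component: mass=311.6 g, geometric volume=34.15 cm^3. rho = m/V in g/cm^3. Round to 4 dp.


rho = 311.6 / 34.15 = 9.1245 g/cm^3


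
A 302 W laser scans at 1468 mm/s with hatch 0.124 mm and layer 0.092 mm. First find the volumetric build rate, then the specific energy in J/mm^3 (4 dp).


Build rate = 1468 * 0.124 * 0.092 = 16.746944 mm^3/s
SE = 302 / 16.746944 = 18.0331 J/mm^3


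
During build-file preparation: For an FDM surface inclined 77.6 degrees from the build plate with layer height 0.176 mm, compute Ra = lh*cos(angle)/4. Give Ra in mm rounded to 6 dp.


Ra = 0.176 * cos(77.6) / 4 = 0.009448 mm


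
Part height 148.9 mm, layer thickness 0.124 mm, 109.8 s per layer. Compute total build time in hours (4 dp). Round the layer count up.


Layers = ceil(148.9/0.124) = 1201
t = 1201 * 109.8 / 3600 = 36.6305 hrs


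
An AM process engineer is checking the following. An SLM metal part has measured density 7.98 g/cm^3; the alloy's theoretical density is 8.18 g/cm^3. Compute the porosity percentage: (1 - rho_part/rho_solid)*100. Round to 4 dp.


Porosity = (1-7.98/8.18)*100 = 2.445 %


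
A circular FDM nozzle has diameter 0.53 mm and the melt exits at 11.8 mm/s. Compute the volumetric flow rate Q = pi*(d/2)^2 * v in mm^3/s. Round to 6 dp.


A = pi*(0.53/2)^2 = 0.22061834 mm^2
Q = 0.22061834 * 11.8 = 2.603296 mm^3/s


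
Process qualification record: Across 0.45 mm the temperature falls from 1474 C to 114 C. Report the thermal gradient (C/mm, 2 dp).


G = (1474-114)/0.45 = 3022.22 C/mm


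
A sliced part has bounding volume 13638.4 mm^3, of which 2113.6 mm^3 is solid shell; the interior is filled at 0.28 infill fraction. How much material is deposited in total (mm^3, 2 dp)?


V_infill = (13638.4 - 2113.6) * 0.28 = 3226.94
V_total = 2113.6 + 3226.94 = 5340.54 mm^3


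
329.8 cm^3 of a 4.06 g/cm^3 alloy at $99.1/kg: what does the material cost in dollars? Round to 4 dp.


Mass = 329.8*4.06/1000 = 1.338988 kg
Cost = 1.338988 * 99.1 = 132.6937 $


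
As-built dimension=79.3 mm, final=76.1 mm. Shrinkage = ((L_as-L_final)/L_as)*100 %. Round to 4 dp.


Shrinkage = ((79.3-76.1)/79.3)*100 = 4.0353 %


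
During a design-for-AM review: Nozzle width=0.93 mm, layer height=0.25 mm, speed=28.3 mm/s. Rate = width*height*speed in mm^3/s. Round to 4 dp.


Rate = 0.93 * 0.25 * 28.3 = 6.5798 mm^3/s


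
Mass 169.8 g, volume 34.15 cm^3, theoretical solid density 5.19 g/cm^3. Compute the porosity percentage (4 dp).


rho_part = 169.8 / 34.15 = 4.97218155 g/cm^3
Porosity = (1 - 4.97218155/5.19)*100 = 4.1969 %


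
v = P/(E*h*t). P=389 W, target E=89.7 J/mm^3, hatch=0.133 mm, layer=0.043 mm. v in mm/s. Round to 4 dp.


v = 389 / (89.7*0.133*0.043) = 758.293 mm/s


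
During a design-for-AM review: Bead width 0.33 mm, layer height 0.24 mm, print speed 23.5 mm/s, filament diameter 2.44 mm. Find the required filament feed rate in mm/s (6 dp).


Q = 0.33 * 0.24 * 23.5 = 1.8612 mm^3/s
A_fil = pi*(2.44/2)^2 = 4.67594651 mm^2
v_feed = 1.8612 / 4.67594651 = 0.398037 mm/s


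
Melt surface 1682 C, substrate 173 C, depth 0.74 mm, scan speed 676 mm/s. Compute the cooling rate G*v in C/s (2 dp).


G = (1682-173)/0.74 = 2039.18918919 C/mm
CR = 2039.18918919 * 676 = 1378491.89 C/s


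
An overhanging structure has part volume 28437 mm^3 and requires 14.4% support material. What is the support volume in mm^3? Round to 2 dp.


V_support = 28437 * 0.144 = 4094.93 mm^3


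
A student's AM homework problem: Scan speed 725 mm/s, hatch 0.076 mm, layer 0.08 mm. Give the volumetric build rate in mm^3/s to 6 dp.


Rate = 725 * 0.076 * 0.08 = 4.408 mm^3/s


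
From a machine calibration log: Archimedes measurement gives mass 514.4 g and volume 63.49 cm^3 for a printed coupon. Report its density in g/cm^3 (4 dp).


rho = 514.4 / 63.49 = 8.1021 g/cm^3


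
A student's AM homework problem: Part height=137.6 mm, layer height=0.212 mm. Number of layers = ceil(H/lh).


Layers = ceil(137.6/0.212) = 650


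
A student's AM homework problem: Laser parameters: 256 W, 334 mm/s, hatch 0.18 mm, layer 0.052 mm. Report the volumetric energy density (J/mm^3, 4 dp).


E = 256 / (334*0.18*0.052) = 81.8875 J/mm^3


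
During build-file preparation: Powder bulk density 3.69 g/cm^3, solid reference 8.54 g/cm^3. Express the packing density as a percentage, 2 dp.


Packing = (3.69/8.54)*100 = 43.21 %


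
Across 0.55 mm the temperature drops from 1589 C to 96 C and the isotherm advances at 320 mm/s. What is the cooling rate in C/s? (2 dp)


G = (1589-96)/0.55 = 2714.54545455 C/mm
CR = 2714.54545455 * 320 = 868654.55 C/s


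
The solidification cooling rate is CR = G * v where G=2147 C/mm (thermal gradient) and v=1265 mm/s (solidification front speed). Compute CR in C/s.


CR = 2147 * 1265 = 2715955 C/s


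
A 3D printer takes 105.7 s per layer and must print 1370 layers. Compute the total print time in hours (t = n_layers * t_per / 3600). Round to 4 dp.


t = 1370 * 105.7 / 3600 = 40.2247 hrs


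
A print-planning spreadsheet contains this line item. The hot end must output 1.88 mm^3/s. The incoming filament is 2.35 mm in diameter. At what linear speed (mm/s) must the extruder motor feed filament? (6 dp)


A = pi*(2.35/2)^2 = 4.337361
v = 1.88 / 4.337361 = 0.433443 mm/s


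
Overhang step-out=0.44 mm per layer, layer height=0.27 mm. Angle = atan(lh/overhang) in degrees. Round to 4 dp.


angle = atan(0.27/0.44) = 31.5348 degrees


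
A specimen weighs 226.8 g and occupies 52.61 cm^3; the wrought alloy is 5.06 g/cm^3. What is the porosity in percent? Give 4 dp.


rho_part = 226.8 / 52.61 = 4.3109675 g/cm^3
Porosity = (1 - 4.3109675/5.06)*100 = 14.803 %


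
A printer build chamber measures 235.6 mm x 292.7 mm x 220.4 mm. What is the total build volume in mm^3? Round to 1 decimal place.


V = 235.6 * 292.7 * 220.4 = 15198810.4 mm^3


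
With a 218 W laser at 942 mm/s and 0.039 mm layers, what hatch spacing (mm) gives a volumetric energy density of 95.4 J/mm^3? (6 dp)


h = 218 / (95.4*942*0.039) = 0.0622 mm


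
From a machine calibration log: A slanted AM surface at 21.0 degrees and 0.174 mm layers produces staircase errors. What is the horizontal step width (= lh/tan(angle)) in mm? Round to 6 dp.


step = 0.174 / tan(21.0) = 0.453285 mm


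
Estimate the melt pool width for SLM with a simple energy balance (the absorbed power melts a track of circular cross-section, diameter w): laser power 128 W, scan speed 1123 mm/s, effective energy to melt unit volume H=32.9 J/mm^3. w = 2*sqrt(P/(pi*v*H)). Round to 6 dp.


w = 2*sqrt(128/(pi*1123*32.9)) = 0.066416 mm


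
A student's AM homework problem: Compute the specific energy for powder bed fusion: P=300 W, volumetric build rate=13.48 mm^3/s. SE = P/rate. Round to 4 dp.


SE = 300 / 13.48 = 22.2552 J/mm^3


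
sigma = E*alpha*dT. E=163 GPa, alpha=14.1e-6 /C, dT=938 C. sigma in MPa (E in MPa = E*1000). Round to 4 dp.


sigma = 163*1000 * 14.1e-6 * 938 = 2155.8054 MPa


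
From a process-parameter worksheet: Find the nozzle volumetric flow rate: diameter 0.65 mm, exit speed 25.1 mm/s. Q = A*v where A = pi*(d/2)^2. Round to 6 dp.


A = pi*(0.65/2)^2 = 0.33183072 mm^2
Q = 0.33183072 * 25.1 = 8.328951 mm^3/s


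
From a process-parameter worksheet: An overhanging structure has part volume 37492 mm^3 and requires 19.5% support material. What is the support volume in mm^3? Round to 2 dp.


V_support = 37492 * 0.195 = 7310.94 mm^3


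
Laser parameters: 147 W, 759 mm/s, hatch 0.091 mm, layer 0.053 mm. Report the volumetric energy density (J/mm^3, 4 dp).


E = 147 / (759*0.091*0.053) = 40.1567 J/mm^3


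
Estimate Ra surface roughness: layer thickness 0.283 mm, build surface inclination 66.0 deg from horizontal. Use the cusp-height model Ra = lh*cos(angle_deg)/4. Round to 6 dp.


Ra = 0.283 * cos(66.0) / 4 = 0.028777 mm


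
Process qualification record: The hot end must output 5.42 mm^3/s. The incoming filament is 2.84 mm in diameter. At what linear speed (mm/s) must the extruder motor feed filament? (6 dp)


A = pi*(2.84/2)^2 = 6.334707
v = 5.42 / 6.334707 = 0.855604 mm/s


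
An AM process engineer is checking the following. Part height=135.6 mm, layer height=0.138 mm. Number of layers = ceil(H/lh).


Layers = ceil(135.6/0.138) = 983


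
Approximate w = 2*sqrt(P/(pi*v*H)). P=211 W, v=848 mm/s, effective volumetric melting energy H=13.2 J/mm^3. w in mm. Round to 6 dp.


w = 2*sqrt(211/(pi*848*13.2)) = 0.154921 mm


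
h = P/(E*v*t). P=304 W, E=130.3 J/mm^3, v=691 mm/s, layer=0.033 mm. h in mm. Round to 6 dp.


h = 304 / (130.3*691*0.033) = 0.102314 mm


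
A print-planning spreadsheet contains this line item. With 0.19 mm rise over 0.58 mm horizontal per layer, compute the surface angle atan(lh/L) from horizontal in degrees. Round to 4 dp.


angle = atan(0.19/0.58) = 18.1381 degrees


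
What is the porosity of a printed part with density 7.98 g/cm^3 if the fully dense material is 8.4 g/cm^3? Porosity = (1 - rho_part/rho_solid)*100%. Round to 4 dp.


Porosity = (1-7.98/8.4)*100 = 5.0 %


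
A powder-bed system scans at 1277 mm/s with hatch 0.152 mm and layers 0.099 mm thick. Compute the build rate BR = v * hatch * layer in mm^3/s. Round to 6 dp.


Rate = 1277 * 0.152 * 0.099 = 19.216296 mm^3/s


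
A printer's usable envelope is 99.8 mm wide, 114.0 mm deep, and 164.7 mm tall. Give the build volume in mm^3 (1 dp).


V = 99.8 * 114.0 * 164.7 = 1873824.8 mm^3


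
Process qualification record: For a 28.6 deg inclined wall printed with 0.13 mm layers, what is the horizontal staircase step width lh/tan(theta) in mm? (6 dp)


step = 0.13 / tan(28.6) = 0.238437 mm


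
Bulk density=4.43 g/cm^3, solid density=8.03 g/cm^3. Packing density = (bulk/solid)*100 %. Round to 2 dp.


Packing = (4.43/8.03)*100 = 55.17 %


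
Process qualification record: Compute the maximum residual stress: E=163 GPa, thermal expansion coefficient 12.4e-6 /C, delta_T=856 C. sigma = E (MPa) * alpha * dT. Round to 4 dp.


sigma = 163*1000 * 12.4e-6 * 856 = 1730.1472 MPa


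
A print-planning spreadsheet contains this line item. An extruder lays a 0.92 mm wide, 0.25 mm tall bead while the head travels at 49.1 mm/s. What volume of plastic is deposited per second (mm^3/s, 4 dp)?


Rate = 0.92 * 0.25 * 49.1 = 11.293 mm^3/s


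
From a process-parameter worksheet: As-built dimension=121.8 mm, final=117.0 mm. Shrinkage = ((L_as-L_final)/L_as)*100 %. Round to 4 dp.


Shrinkage = ((121.8-117.0)/121.8)*100 = 3.9409 %


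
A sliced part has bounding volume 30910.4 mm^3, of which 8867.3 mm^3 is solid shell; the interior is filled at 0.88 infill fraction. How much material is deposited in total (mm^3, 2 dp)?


V_infill = (30910.4 - 8867.3) * 0.88 = 19397.93
V_total = 8867.3 + 19397.93 = 28265.23 mm^3


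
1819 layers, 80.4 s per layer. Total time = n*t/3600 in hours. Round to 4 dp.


t = 1819 * 80.4 / 3600 = 40.6243 hrs


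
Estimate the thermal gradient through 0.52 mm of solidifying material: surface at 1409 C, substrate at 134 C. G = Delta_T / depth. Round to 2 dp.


G = (1409-134)/0.52 = 2451.92 C/mm


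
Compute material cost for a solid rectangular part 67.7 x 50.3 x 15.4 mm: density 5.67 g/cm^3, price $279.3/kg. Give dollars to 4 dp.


V = 67.7 * 50.3 * 15.4 = 52441.774 mm^3 = 52.441774 cm^3
Mass = 52.441774 * 5.67 / 1000 = 0.29734486 kg
Cost = 0.29734486 * 279.3 = 83.0484 $


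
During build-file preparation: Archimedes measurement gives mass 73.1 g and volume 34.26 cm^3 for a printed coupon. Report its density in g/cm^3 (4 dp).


rho = 73.1 / 34.26 = 2.1337 g/cm^3


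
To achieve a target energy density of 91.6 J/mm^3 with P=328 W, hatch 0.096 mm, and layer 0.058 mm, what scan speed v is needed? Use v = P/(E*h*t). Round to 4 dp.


v = 328 / (91.6*0.096*0.058) = 643.1009 mm/s


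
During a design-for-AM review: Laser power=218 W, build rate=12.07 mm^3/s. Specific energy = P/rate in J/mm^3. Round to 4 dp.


SE = 218 / 12.07 = 18.0613 J/mm^3


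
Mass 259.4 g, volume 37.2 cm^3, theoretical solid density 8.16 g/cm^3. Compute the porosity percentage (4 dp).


rho_part = 259.4 / 37.2 = 6.97311828 g/cm^3
Porosity = (1 - 6.97311828/8.16)*100 = 14.5451 %


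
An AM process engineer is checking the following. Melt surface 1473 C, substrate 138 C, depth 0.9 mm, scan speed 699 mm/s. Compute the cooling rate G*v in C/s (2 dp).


G = (1473-138)/0.9 = 1483.33333333 C/mm
CR = 1483.33333333 * 699 = 1036850.0 C/s


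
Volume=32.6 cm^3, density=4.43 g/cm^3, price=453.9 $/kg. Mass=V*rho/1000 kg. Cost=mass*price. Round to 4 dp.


Mass = 32.6*4.43/1000 = 0.144418 kg
Cost = 0.144418 * 453.9 = 65.5513 $


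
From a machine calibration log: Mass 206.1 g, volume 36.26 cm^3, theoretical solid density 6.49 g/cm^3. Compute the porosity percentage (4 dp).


rho_part = 206.1 / 36.26 = 5.68394926 g/cm^3
Porosity = (1 - 5.68394926/6.49)*100 = 12.4199 %


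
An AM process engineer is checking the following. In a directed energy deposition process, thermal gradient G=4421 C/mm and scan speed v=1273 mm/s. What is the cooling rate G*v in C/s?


CR = 4421 * 1273 = 5627933 C/s


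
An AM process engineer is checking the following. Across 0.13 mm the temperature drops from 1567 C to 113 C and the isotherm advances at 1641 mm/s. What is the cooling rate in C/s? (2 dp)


G = (1567-113)/0.13 = 11184.61538462 C/mm
CR = 11184.61538462 * 1641 = 18353953.85 C/s


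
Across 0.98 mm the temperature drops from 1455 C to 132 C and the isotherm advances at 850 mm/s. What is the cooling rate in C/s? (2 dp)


G = (1455-132)/0.98 = 1350.0 C/mm
CR = 1350.0 * 850 = 1147500.0 C/s


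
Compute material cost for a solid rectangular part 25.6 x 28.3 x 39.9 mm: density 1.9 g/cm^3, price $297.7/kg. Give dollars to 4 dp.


V = 25.6 * 28.3 * 39.9 = 28906.752 mm^3 = 28.906752 cm^3
Mass = 28.906752 * 1.9 / 1000 = 0.05492283 kg
Cost = 0.05492283 * 297.7 = 16.3505 $


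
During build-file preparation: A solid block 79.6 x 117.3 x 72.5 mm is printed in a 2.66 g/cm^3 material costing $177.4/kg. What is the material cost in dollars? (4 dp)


V = 79.6 * 117.3 * 72.5 = 676938.3 mm^3 = 676.9383 cm^3
Mass = 676.9383 * 2.66 / 1000 = 1.80065588 kg
Cost = 1.80065588 * 177.4 = 319.4364 $


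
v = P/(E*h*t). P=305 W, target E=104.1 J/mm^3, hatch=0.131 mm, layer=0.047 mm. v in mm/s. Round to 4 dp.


v = 305 / (104.1*0.131*0.047) = 475.8608 mm/s


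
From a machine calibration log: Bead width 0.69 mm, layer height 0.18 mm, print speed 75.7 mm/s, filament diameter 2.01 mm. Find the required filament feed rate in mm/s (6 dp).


Q = 0.69 * 0.18 * 75.7 = 9.40194 mm^3/s
A_fil = pi*(2.01/2)^2 = 3.17308712 mm^2
v_feed = 9.40194 / 3.17308712 = 2.963026 mm/s


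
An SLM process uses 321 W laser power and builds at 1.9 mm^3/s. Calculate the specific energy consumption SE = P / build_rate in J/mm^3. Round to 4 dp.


SE = 321 / 1.9 = 168.9474 J/mm^3


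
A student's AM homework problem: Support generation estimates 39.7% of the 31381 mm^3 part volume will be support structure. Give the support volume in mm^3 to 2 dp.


V_support = 31381 * 0.397 = 12458.26 mm^3


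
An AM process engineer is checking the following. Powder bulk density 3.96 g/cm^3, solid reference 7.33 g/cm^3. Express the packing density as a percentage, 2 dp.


Packing = (3.96/7.33)*100 = 54.02 %


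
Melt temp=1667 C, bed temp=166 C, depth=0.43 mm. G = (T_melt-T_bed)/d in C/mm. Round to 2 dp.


G = (1667-166)/0.43 = 3490.7 C/mm


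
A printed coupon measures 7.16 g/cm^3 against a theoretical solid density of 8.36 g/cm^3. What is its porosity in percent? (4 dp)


Porosity = (1-7.16/8.36)*100 = 14.3541 %


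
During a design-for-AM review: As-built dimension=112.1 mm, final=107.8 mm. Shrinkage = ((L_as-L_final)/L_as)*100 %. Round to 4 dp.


Shrinkage = ((112.1-107.8)/112.1)*100 = 3.8359 %


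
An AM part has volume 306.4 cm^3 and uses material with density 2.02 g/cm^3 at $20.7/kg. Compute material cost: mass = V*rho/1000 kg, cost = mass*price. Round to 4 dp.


Mass = 306.4*2.02/1000 = 0.618928 kg
Cost = 0.618928 * 20.7 = 12.8118 $


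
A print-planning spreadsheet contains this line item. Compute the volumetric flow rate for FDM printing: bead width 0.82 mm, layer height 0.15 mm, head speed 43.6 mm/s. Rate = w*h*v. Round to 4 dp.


Rate = 0.82 * 0.15 * 43.6 = 5.3628 mm^3/s


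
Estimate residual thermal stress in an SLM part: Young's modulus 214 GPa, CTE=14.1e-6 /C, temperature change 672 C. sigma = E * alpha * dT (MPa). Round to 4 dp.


sigma = 214*1000 * 14.1e-6 * 672 = 2027.6928 MPa


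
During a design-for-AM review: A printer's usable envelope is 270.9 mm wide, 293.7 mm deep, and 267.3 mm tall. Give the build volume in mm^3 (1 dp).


V = 270.9 * 293.7 * 267.3 = 21267278.1 mm^3


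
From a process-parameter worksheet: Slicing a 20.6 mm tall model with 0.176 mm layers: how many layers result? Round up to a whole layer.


Layers = ceil(20.6/0.176) = 118


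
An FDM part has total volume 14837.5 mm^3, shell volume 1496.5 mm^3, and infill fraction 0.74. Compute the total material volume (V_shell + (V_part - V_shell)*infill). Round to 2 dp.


V_infill = (14837.5 - 1496.5) * 0.74 = 9872.34
V_total = 1496.5 + 9872.34 = 11368.84 mm^3


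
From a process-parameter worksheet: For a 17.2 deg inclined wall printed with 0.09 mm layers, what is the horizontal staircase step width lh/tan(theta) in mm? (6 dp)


step = 0.09 / tan(17.2) = 0.290743 mm


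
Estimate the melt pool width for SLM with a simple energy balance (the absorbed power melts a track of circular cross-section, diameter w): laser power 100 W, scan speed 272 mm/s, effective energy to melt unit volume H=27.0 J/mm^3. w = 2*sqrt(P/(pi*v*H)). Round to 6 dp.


w = 2*sqrt(100/(pi*272*27.0)) = 0.131671 mm


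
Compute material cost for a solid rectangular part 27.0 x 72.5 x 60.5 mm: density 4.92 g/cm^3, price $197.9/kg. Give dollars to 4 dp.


V = 27.0 * 72.5 * 60.5 = 118428.75 mm^3 = 118.42875 cm^3
Mass = 118.42875 * 4.92 / 1000 = 0.58266945 kg
Cost = 0.58266945 * 197.9 = 115.3103 $


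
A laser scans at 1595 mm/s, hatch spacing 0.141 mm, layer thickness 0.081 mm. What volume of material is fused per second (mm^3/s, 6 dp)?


Rate = 1595 * 0.141 * 0.081 = 18.216495 mm^3/s


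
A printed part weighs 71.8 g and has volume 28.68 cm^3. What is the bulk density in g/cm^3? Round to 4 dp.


rho = 71.8 / 28.68 = 2.5035 g/cm^3


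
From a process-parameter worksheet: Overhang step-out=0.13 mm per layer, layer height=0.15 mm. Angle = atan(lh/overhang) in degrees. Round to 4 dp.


angle = atan(0.15/0.13) = 49.0856 degrees


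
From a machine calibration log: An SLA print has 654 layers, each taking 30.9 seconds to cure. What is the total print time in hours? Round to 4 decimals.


t = 654 * 30.9 / 3600 = 5.6135 hrs


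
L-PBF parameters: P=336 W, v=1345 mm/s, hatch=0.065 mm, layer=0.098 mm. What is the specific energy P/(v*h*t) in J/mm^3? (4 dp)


Build rate = 1345 * 0.065 * 0.098 = 8.56765 mm^3/s
SE = 336 / 8.56765 = 39.2173 J/mm^3


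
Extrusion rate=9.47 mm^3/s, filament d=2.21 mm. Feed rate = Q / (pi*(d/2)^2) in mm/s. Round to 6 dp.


A = pi*(2.21/2)^2 = 3.835963
v = 9.47 / 3.835963 = 2.468741 mm/s


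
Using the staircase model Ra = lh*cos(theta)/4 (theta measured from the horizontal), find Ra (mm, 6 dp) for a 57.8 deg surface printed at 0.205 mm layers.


Ra = 0.205 * cos(57.8) / 4 = 0.02731 mm


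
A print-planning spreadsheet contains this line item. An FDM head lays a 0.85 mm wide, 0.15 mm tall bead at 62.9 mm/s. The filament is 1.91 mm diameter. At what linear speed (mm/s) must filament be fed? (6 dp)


Q = 0.85 * 0.15 * 62.9 = 8.01975 mm^3/s
A_fil = pi*(1.91/2)^2 = 2.86521104 mm^2
v_feed = 8.01975 / 2.86521104 = 2.799008 mm/s


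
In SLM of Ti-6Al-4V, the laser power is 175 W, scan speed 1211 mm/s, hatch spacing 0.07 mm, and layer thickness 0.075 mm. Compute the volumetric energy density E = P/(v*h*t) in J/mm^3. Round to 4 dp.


E = 175 / (1211*0.07*0.075) = 27.5255 J/mm^3


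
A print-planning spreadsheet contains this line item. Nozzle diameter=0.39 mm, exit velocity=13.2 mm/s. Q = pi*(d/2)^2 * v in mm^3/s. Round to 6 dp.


A = pi*(0.39/2)^2 = 0.11945906 mm^2
Q = 0.11945906 * 13.2 = 1.57686 mm^3/s


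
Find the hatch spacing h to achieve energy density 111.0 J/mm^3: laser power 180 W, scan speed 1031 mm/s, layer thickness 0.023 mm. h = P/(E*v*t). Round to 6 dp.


h = 180 / (111.0*1031*0.023) = 0.068385 mm


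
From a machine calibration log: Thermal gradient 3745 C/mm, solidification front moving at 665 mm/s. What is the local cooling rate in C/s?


CR = 3745 * 665 = 2490425 C/s


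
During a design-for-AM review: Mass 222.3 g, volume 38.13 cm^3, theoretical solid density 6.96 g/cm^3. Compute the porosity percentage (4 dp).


rho_part = 222.3 / 38.13 = 5.83005507 g/cm^3
Porosity = (1 - 5.83005507/6.96)*100 = 16.2348 %


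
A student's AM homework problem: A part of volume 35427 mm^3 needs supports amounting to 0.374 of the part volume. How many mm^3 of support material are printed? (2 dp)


V_support = 35427 * 0.374 = 13249.7 mm^3


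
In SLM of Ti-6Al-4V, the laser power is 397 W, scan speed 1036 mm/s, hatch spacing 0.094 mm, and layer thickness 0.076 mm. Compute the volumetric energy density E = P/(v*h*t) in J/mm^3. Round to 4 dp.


E = 397 / (1036*0.094*0.076) = 53.6401 J/mm^3


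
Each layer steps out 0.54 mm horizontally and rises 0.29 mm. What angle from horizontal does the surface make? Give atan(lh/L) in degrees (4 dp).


angle = atan(0.29/0.54) = 28.2374 degrees


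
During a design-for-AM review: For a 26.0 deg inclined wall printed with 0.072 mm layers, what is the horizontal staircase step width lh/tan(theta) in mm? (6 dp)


step = 0.072 / tan(26.0) = 0.147622 mm


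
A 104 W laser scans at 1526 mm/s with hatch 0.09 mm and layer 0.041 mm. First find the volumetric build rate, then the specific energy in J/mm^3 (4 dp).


Build rate = 1526 * 0.09 * 0.041 = 5.63094 mm^3/s
SE = 104 / 5.63094 = 18.4694 J/mm^3


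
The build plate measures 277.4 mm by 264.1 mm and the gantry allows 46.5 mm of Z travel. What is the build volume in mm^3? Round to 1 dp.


V = 277.4 * 264.1 * 46.5 = 3406652.3 mm^3


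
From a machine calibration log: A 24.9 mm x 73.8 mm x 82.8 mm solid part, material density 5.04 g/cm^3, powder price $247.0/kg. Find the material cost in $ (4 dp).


V = 24.9 * 73.8 * 82.8 = 152154.936 mm^3 = 152.154936 cm^3
Mass = 152.154936 * 5.04 / 1000 = 0.76686088 kg
Cost = 0.76686088 * 247.0 = 189.4146 $


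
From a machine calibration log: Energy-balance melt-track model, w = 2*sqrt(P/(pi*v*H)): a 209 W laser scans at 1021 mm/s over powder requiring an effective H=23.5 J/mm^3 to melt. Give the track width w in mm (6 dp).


w = 2*sqrt(209/(pi*1021*23.5)) = 0.105313 mm


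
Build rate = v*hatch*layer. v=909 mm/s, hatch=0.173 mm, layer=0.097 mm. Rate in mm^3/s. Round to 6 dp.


Rate = 909 * 0.173 * 0.097 = 15.253929 mm^3/s


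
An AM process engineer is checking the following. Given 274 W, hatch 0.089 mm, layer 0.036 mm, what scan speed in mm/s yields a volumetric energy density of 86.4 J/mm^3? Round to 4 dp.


v = 274 / (86.4*0.089*0.036) = 989.7929 mm/s


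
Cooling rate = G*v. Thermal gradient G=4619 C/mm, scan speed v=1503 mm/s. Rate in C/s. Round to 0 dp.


CR = 4619 * 1503 = 6942357 C/s


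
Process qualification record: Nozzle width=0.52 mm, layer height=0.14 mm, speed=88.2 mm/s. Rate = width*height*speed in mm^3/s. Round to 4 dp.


Rate = 0.52 * 0.14 * 88.2 = 6.421 mm^3/s


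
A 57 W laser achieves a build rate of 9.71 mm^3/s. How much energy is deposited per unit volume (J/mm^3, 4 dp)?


SE = 57 / 9.71 = 5.8702 J/mm^3


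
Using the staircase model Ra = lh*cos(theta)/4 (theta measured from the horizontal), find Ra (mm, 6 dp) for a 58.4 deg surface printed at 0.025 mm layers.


Ra = 0.025 * cos(58.4) / 4 = 0.003275 mm


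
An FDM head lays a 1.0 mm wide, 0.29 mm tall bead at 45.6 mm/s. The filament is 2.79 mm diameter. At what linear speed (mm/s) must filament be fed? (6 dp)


Q = 1.0 * 0.29 * 45.6 = 13.224 mm^3/s
A_fil = pi*(2.79/2)^2 = 6.11361784 mm^2
v_feed = 13.224 / 6.11361784 = 2.16304 mm/s


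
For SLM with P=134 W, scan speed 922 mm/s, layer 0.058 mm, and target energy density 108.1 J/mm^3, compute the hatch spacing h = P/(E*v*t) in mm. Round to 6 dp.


h = 134 / (108.1*922*0.058) = 0.02318 mm


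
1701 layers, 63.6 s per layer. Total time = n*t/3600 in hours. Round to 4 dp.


t = 1701 * 63.6 / 3600 = 30.051 hrs


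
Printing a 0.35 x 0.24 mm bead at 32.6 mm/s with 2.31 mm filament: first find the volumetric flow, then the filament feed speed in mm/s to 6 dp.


Q = 0.35 * 0.24 * 32.6 = 2.7384 mm^3/s
A_fil = pi*(2.31/2)^2 = 4.19096314 mm^2
v_feed = 2.7384 / 4.19096314 = 0.653406 mm/s


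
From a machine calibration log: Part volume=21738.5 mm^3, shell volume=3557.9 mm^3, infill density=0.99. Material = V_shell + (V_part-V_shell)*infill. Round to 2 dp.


V_infill = (21738.5 - 3557.9) * 0.99 = 17998.79
V_total = 3557.9 + 17998.79 = 21556.69 mm^3


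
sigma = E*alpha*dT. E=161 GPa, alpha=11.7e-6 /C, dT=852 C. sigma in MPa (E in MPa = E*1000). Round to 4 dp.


sigma = 161*1000 * 11.7e-6 * 852 = 1604.9124 MPa


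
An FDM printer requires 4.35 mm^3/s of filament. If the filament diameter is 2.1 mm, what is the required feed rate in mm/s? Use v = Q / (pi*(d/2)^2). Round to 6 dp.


A = pi*(2.1/2)^2 = 3.463606
v = 4.35 / 3.463606 = 1.255917 mm/s


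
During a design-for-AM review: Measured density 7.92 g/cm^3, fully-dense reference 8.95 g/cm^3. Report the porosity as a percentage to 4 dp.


Porosity = (1-7.92/8.95)*100 = 11.5084 %


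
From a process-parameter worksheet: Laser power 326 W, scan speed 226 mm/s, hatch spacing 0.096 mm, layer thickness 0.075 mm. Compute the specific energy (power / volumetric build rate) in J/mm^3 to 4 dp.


Build rate = 226 * 0.096 * 0.075 = 1.6272 mm^3/s
SE = 326 / 1.6272 = 200.3441 J/mm^3


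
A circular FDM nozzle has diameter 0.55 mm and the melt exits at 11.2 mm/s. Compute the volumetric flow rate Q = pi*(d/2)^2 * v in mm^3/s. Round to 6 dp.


A = pi*(0.55/2)^2 = 0.23758294 mm^2
Q = 0.23758294 * 11.2 = 2.660929 mm^3/s


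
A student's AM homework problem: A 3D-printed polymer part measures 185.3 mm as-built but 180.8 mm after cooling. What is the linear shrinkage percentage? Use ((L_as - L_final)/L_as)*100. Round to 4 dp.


Shrinkage = ((185.3-180.8)/185.3)*100 = 2.4285 %


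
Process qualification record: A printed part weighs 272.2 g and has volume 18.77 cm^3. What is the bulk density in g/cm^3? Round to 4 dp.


rho = 272.2 / 18.77 = 14.5019 g/cm^3


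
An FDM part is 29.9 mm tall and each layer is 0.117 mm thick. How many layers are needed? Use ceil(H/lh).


Layers = ceil(29.9/0.117) = 256


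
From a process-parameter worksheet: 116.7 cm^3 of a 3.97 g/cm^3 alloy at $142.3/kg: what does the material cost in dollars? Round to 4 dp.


Mass = 116.7*3.97/1000 = 0.463299 kg
Cost = 0.463299 * 142.3 = 65.9274 $


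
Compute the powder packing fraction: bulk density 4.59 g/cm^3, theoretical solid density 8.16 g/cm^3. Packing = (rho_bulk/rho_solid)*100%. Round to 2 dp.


Packing = (4.59/8.16)*100 = 56.25 %


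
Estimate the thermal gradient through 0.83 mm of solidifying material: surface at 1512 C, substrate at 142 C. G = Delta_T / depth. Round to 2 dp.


G = (1512-142)/0.83 = 1650.6 C/mm


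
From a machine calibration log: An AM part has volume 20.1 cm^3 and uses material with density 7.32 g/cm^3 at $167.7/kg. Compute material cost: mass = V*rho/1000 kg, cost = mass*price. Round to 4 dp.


Mass = 20.1*7.32/1000 = 0.147132 kg
Cost = 0.147132 * 167.7 = 24.674 $


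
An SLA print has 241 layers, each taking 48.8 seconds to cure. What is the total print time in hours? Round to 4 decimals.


t = 241 * 48.8 / 3600 = 3.2669 hrs


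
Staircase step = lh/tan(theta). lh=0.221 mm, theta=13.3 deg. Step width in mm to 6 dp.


step = 0.221 / tan(13.3) = 0.934896 mm


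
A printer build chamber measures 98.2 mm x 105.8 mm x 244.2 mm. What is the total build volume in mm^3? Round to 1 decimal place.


V = 98.2 * 105.8 * 244.2 = 2537130.6 mm^3


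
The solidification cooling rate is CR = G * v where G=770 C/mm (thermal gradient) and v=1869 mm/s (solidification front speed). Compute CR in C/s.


CR = 770 * 1869 = 1439130 C/s


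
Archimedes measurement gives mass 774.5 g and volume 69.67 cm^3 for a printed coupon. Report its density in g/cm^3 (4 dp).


rho = 774.5 / 69.67 = 11.1167 g/cm^3


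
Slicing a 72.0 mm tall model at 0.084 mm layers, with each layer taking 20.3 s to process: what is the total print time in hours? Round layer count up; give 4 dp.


Layers = ceil(72.0/0.084) = 858
t = 858 * 20.3 / 3600 = 4.8382 hrs


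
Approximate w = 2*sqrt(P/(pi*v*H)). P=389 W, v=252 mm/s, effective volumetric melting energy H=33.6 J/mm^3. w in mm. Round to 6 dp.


w = 2*sqrt(389/(pi*252*33.6)) = 0.241858 mm


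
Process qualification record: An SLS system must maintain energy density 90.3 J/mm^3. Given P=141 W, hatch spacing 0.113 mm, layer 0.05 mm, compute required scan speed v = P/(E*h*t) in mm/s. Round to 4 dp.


v = 141 / (90.3*0.113*0.05) = 276.3649 mm/s


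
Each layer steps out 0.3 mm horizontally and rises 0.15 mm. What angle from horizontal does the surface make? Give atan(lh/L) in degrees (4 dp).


angle = atan(0.15/0.3) = 26.5651 degrees


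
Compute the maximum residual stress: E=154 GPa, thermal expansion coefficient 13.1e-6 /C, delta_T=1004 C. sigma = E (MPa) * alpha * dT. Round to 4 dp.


sigma = 154*1000 * 13.1e-6 * 1004 = 2025.4696 MPa


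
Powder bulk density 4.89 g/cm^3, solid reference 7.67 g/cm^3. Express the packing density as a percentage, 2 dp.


Packing = (4.89/7.67)*100 = 63.75 %


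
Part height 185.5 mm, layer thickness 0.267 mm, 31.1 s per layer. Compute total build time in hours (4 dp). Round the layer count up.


Layers = ceil(185.5/0.267) = 695
t = 695 * 31.1 / 3600 = 6.004 hrs


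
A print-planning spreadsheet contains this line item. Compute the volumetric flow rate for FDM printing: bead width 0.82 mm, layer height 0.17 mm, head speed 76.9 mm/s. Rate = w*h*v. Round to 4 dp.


Rate = 0.82 * 0.17 * 76.9 = 10.7199 mm^3/s


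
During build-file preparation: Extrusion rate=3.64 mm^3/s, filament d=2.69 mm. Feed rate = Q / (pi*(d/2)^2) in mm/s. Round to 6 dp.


A = pi*(2.69/2)^2 = 5.68322
v = 3.64 / 5.68322 = 0.640482 mm/s


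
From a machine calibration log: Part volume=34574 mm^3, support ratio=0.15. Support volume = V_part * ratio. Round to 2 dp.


V_support = 34574 * 0.15 = 5186.1 mm^3


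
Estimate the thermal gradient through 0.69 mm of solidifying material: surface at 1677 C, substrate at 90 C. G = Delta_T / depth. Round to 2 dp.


G = (1677-90)/0.69 = 2300.0 C/mm


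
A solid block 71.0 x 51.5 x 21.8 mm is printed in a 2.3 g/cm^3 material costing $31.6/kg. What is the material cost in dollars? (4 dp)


V = 71.0 * 51.5 * 21.8 = 79711.7 mm^3 = 79.7117 cm^3
Mass = 79.7117 * 2.3 / 1000 = 0.18333691 kg
Cost = 0.18333691 * 31.6 = 5.7934 $


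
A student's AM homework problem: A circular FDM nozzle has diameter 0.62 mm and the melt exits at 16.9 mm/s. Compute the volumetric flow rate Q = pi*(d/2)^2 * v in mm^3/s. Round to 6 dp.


A = pi*(0.62/2)^2 = 0.30190705 mm^2
Q = 0.30190705 * 16.9 = 5.102229 mm^3/s


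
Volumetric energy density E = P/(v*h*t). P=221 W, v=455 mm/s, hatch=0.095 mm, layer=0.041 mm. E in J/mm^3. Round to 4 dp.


E = 221 / (455*0.095*0.041) = 124.702 J/mm^3


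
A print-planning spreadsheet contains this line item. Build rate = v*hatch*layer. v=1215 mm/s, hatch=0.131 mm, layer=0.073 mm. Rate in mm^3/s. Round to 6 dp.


Rate = 1215 * 0.131 * 0.073 = 11.619045 mm^3/s


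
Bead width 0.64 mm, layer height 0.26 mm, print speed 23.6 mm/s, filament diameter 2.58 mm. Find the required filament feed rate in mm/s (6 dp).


Q = 0.64 * 0.26 * 23.6 = 3.92704 mm^3/s
A_fil = pi*(2.58/2)^2 = 5.22792433 mm^2
v_feed = 3.92704 / 5.22792433 = 0.751166 mm/s


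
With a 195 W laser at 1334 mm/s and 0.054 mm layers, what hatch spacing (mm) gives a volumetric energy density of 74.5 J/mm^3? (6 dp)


h = 195 / (74.5*1334*0.054) = 0.036335 mm


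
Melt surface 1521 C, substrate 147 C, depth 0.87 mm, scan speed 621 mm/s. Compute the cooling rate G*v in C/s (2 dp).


G = (1521-147)/0.87 = 1579.31034483 C/mm
CR = 1579.31034483 * 621 = 980751.72 C/s


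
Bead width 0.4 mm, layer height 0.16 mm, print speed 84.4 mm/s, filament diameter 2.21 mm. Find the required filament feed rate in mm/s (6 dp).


Q = 0.4 * 0.16 * 84.4 = 5.4016 mm^3/s
A_fil = pi*(2.21/2)^2 = 3.83596317 mm^2
v_feed = 5.4016 / 3.83596317 = 1.408147 mm/s


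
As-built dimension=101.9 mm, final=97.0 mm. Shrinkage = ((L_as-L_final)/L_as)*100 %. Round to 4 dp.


Shrinkage = ((101.9-97.0)/101.9)*100 = 4.8086 %


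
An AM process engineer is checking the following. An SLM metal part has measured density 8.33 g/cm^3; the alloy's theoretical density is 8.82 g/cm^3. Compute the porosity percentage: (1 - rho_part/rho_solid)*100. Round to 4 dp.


Porosity = (1-8.33/8.82)*100 = 5.5556 %


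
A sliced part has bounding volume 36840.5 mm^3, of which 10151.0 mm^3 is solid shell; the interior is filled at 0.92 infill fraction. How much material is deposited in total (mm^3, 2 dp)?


V_infill = (36840.5 - 10151.0) * 0.92 = 24554.34
V_total = 10151.0 + 24554.34 = 34705.34 mm^3


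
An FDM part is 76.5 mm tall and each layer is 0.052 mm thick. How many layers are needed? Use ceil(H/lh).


Layers = ceil(76.5/0.052) = 1472


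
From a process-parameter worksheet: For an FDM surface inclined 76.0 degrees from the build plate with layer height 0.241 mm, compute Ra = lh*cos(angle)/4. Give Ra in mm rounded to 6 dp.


Ra = 0.241 * cos(76.0) / 4 = 0.014576 mm


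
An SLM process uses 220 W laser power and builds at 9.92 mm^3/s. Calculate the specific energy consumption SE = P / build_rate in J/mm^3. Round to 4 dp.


SE = 220 / 9.92 = 22.1774 J/mm^3


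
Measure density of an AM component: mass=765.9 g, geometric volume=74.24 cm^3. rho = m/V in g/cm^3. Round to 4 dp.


rho = 765.9 / 74.24 = 10.3165 g/cm^3


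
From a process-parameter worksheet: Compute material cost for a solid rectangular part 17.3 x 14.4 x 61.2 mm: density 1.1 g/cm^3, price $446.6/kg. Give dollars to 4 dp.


V = 17.3 * 14.4 * 61.2 = 15246.144 mm^3 = 15.246144 cm^3
Mass = 15.246144 * 1.1 / 1000 = 0.01677076 kg
Cost = 0.01677076 * 446.6 = 7.4898 $


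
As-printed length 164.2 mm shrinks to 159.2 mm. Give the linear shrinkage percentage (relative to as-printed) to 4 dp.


Shrinkage = ((164.2-159.2)/164.2)*100 = 3.0451 %


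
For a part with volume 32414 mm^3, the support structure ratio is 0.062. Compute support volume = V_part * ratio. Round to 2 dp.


V_support = 32414 * 0.062 = 2009.67 mm^3


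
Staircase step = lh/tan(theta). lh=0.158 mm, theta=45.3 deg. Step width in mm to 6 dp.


step = 0.158 / tan(45.3) = 0.156354 mm


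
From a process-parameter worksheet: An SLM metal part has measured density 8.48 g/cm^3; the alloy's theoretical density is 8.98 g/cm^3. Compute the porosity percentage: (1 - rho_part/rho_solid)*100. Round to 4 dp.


Porosity = (1-8.48/8.98)*100 = 5.5679 %


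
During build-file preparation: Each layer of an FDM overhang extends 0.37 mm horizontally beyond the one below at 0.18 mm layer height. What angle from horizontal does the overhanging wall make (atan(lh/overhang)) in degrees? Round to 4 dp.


angle = atan(0.18/0.37) = 25.9423 degrees
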